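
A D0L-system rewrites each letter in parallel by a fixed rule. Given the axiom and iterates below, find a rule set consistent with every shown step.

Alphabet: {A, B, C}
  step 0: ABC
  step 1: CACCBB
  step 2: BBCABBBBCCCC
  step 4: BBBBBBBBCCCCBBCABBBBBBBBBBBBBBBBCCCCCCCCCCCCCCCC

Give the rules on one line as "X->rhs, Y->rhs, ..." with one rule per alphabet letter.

A->CA, B->CC, C->BB

  step 1 ⇒ step 2: CACCBB ⇒ BB·CA·BB·BB·CC·CC
    A ↦ CA
    B ↦ CC
    C ↦ BB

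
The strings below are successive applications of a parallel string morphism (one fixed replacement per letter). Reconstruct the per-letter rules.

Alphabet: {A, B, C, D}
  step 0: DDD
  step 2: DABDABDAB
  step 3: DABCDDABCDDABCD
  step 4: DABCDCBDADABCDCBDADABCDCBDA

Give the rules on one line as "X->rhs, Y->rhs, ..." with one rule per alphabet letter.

  step 3 ⇒ step 4: DABCDDABCDDABCD ⇒ DA·B·CD·CB·DA·DA·B·CD·CB·DA·DA·B·CD·CB·DA
    A ↦ B
    B ↦ CD
    C ↦ CB
    D ↦ DA

A->B, B->CD, C->CB, D->DA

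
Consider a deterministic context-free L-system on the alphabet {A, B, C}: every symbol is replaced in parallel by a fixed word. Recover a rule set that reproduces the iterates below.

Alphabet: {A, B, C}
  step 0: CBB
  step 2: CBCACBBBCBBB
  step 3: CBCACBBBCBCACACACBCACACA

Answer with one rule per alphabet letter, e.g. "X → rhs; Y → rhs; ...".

A->BB, B->CA, C->CB

  step 2 ⇒ step 3: CBCACBBBCBBB ⇒ CB·CA·CB·BB·CB·CA·CA·CA·CB·CA·CA·CA
    A ↦ BB
    B ↦ CA
    C ↦ CB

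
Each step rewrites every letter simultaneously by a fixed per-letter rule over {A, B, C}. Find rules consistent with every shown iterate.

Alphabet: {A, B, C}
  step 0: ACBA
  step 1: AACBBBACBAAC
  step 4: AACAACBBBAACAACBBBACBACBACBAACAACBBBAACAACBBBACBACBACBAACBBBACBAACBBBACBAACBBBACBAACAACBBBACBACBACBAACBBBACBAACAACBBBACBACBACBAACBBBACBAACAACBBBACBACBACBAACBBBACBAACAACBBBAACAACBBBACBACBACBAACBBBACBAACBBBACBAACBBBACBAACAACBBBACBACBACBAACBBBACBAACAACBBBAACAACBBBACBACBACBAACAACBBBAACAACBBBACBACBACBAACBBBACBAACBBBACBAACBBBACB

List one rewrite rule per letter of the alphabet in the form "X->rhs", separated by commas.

  step 0 ⇒ step 1: ACBA ⇒ AAC·BBB·ACB·AAC
    A ↦ AAC
    B ↦ ACB
    C ↦ BBB

A->AAC, B->ACB, C->BBB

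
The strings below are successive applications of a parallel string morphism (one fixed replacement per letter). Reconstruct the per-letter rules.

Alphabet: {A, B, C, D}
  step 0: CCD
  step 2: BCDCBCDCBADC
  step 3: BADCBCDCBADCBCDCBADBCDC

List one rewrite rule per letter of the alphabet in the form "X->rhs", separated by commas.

A->D, B->BA, C->DC, D->BC

  step 2 ⇒ step 3: BCDCBCDCBADC ⇒ BA·DC·BC·DC·BA·DC·BC·DC·BA·D·BC·DC
    A ↦ D
    B ↦ BA
    C ↦ DC
    D ↦ BC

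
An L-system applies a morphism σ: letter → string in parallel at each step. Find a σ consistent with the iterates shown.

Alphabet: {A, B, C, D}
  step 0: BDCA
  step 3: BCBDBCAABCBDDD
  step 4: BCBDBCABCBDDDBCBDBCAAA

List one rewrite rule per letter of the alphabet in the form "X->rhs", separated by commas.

  step 3 ⇒ step 4: BCBDBCAABCBDDD ⇒ BC·BD·BC·A·BC·BD·D·D·BC·BD·BC·A·A·A
    A ↦ D
    B ↦ BC
    C ↦ BD
    D ↦ A

A->D, B->BC, C->BD, D->A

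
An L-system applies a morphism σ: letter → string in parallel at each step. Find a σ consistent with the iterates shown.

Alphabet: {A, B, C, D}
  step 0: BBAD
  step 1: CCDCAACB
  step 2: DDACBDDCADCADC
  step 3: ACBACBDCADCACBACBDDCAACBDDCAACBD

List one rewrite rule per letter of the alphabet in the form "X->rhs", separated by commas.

A->DCA, B->C, C->D, D->ACB

  step 2 ⇒ step 3: DDACBDDCADCADC ⇒ ACB·ACB·DCA·D·C·ACB·ACB·D·DCA·ACB·D·DCA·ACB·D
    A ↦ DCA
    B ↦ C
    C ↦ D
    D ↦ ACB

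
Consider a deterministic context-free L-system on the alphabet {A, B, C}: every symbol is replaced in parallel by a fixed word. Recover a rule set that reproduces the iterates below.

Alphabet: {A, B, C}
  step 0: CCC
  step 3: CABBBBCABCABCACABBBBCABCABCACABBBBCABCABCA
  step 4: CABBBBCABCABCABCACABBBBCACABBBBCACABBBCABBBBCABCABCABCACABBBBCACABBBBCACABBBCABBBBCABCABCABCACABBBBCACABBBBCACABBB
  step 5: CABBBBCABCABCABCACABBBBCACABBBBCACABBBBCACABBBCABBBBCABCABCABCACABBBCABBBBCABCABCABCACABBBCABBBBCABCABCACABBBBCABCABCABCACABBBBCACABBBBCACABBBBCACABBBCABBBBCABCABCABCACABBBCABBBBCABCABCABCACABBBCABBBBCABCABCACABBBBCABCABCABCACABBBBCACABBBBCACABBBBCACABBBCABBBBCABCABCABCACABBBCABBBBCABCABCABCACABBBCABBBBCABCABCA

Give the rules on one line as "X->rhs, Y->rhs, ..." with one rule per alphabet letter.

  step 4 ⇒ step 5: CABBBBCABCABCABCACABBBBCACABBBBCACABBBCABBBBCABCABCABCACABBBBCACABBBBCACABBBCABBBBCABCABCABCACABBBBCACABBBBCACABBB ⇒ CA·BBB·BCA·BCA·BCA·BCA·CA·BBB·BCA·CA·BBB·BCA·CA·BBB·BCA·CA·BBB·CA·BBB·BCA·BCA·BCA·BCA·CA·BBB·CA·BBB·BCA·BCA·BCA·BCA·CA·BBB·CA·BBB·BCA·BCA·BCA·CA·BBB·BCA·BCA·BCA·BCA·CA·BBB·BCA·CA·BBB·BCA·CA·BBB·BCA·CA·BBB·CA·BBB·BCA·BCA·BCA·BCA·CA·BBB·CA·BBB·BCA·BCA·BCA·BCA·CA·BBB·CA·BBB·BCA·BCA·BCA·CA·BBB·BCA·BCA·BCA·BCA·CA·BBB·BCA·CA·BBB·BCA·CA·BBB·BCA·CA·BBB·CA·BBB·BCA·BCA·BCA·BCA·CA·BBB·CA·BBB·BCA·BCA·BCA·BCA·CA·BBB·CA·BBB·BCA·BCA·BCA
    A ↦ BBB
    B ↦ BCA
    C ↦ CA

A->BBB, B->BCA, C->CA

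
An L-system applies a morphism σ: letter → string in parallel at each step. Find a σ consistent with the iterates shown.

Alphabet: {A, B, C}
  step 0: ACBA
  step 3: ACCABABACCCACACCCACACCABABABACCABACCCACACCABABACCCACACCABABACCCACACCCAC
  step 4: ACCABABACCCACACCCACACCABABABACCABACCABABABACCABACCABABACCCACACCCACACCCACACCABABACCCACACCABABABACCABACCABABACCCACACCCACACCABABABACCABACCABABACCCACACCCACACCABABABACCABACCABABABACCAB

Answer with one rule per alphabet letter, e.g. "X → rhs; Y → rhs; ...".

  step 3 ⇒ step 4: ACCABABACCCACACCCACACCABABABACCABACCCACACCABABACCCACACCABABACCCACACCCAC ⇒ ACC·AB·AB·ACC·CAC·ACC·CAC·ACC·AB·AB·AB·ACC·AB·ACC·AB·AB·AB·ACC·AB·ACC·AB·AB·ACC·CAC·ACC·CAC·ACC·CAC·ACC·AB·AB·ACC·CAC·ACC·AB·AB·AB·ACC·AB·ACC·AB·AB·ACC·CAC·ACC·CAC·ACC·AB·AB·AB·ACC·AB·ACC·AB·AB·ACC·CAC·ACC·CAC·ACC·AB·AB·AB·ACC·AB·ACC·AB·AB·AB·ACC·AB
    A ↦ ACC
    B ↦ CAC
    C ↦ AB

A->ACC, B->CAC, C->AB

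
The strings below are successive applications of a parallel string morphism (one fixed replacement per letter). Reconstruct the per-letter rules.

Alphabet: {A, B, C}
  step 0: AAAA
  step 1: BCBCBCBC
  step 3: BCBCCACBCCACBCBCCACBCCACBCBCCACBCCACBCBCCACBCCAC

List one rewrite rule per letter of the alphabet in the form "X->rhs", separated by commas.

  step 0 ⇒ step 1: AAAA ⇒ BC·BC·BC·BC
    A ↦ BC
    B ↦ AA  (constrained at step 1)
    C ↦ CAC  (constrained at step 1)

A->BC, B->AA, C->CAC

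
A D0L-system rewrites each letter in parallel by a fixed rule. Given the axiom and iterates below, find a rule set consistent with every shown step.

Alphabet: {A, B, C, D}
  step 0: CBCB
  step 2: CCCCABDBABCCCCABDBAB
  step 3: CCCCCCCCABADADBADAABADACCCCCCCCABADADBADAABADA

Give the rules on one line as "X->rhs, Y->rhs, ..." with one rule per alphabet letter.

A->AB, B->ADA, C->CC, D->DB

  step 2 ⇒ step 3: CCCCABDBABCCCCABDBAB ⇒ CC·CC·CC·CC·AB·ADA·DB·ADA·AB·ADA·CC·CC·CC·CC·AB·ADA·DB·ADA·AB·ADA
    A ↦ AB
    B ↦ ADA
    C ↦ CC
    D ↦ DB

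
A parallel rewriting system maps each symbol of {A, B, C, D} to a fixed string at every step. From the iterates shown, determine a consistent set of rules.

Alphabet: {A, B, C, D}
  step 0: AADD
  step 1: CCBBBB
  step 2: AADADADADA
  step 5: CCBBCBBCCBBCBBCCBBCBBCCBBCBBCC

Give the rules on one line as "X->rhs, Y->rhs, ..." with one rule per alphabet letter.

A->C, B->DA, C->A, D->BB

  step 1 ⇒ step 2: CCBBBB ⇒ A·A·DA·DA·DA·DA
    B ↦ DA
    C ↦ A
  step 0 ⇒ step 1: AADD ⇒ C·C·BB·BB
    A ↦ C
  step 0 ⇒ step 1: AADD ⇒ C·C·BB·BB
    D ↦ BB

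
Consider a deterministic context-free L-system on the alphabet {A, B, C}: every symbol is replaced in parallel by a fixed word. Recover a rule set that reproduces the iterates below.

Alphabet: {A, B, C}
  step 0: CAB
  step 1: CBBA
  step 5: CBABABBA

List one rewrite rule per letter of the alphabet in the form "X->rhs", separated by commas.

  step 0 ⇒ step 1: CAB ⇒ CB·B·A
    A ↦ B
    B ↦ A
    C ↦ CB

A->B, B->A, C->CB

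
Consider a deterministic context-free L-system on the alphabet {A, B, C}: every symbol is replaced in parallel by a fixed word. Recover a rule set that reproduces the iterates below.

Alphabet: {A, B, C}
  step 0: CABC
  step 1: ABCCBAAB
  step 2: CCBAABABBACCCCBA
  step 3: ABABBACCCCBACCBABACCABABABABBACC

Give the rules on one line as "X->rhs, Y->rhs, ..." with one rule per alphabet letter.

A->CC, B->BA, C->AB

  step 2 ⇒ step 3: CCBAABABBACCCCBA ⇒ AB·AB·BA·CC·CC·BA·CC·BA·BA·CC·AB·AB·AB·AB·BA·CC
    A ↦ CC
    B ↦ BA
    C ↦ AB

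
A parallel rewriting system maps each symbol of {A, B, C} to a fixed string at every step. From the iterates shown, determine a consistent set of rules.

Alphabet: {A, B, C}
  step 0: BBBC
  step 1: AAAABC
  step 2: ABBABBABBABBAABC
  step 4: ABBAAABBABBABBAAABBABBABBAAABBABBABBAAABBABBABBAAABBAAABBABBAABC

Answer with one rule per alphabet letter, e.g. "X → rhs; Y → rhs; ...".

  step 1 ⇒ step 2: AAAABC ⇒ ABB·ABB·ABB·ABB·A·ABC
    A ↦ ABB
    B ↦ A
    C ↦ ABC

A->ABB, B->A, C->ABC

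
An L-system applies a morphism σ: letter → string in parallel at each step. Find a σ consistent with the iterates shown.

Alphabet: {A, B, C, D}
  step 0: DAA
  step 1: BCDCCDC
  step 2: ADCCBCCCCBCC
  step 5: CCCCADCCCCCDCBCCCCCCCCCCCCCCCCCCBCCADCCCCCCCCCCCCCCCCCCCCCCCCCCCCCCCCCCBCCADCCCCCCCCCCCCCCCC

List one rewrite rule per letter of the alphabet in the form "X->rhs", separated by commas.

  step 1 ⇒ step 2: BCDCCDC ⇒ AD·CC·B·CC·CC·B·CC
    B ↦ AD
    C ↦ CC
    D ↦ B
  step 0 ⇒ step 1: DAA ⇒ B·CDC·CDC
    A ↦ CDC

A->CDC, B->AD, C->CC, D->B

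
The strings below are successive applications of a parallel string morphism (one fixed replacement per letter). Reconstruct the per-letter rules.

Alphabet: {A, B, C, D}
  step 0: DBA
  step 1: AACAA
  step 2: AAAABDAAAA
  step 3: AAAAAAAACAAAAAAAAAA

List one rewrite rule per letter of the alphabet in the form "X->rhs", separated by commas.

A->AA, B->C, C->BD, D->AA

  step 2 ⇒ step 3: AAAABDAAAA ⇒ AA·AA·AA·AA·C·AA·AA·AA·AA·AA
    A ↦ AA
    B ↦ C
    D ↦ AA
  step 1 ⇒ step 2: AACAA ⇒ AA·AA·BD·AA·AA
    C ↦ BD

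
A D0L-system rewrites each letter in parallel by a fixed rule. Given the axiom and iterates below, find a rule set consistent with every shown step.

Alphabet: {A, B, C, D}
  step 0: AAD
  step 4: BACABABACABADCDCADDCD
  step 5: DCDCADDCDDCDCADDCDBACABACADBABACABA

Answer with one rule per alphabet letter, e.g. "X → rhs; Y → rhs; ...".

A->D, B->DC, C->CA, D->BA

  step 4 ⇒ step 5: BACABABACABADCDCADDCD ⇒ DC·D·CA·D·DC·D·DC·D·CA·D·DC·D·BA·CA·BA·CA·D·BA·BA·CA·BA
    A ↦ D
    B ↦ DC
    C ↦ CA
    D ↦ BA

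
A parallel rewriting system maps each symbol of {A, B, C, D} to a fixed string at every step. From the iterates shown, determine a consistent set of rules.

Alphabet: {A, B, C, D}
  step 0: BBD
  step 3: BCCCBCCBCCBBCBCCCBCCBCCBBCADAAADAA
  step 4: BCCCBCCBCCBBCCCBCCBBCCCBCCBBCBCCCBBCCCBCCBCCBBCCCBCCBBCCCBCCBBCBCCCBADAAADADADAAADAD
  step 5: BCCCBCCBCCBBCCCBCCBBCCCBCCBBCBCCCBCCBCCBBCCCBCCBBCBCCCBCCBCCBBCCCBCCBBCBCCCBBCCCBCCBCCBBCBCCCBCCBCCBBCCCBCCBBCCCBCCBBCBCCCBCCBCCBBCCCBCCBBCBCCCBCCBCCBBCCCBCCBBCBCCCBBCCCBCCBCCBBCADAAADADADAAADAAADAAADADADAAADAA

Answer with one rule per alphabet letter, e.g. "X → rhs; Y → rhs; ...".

  step 4 ⇒ step 5: BCCCBCCBCCBBCCCBCCBBCCCBCCBBCBCCCBBCCCBCCBCCBBCCCBCCBBCCCBCCBBCBCCCBADAAADADADAAADAD ⇒ BC·CCB·CCB·CCB·BC·CCB·CCB·BC·CCB·CCB·BC·BC·CCB·CCB·CCB·BC·CCB·CCB·BC·BC·CCB·CCB·CCB·BC·CCB·CCB·BC·BC·CCB·BC·CCB·CCB·CCB·BC·BC·CCB·CCB·CCB·BC·CCB·CCB·BC·CCB·CCB·BC·BC·CCB·CCB·CCB·BC·CCB·CCB·BC·BC·CCB·CCB·CCB·BC·CCB·CCB·BC·BC·CCB·BC·CCB·CCB·CCB·BC·AD·AA·AD·AD·AD·AA·AD·AA·AD·AA·AD·AD·AD·AA·AD·AA
    A ↦ AD
    B ↦ BC
    C ↦ CCB
    D ↦ AA

A->AD, B->BC, C->CCB, D->AA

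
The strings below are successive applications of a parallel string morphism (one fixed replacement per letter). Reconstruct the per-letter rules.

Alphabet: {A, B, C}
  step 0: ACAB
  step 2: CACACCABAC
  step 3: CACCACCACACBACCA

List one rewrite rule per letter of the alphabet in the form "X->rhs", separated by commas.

A->C, B->BA, C->CA

  step 2 ⇒ step 3: CACACCABAC ⇒ CA·C·CA·C·CA·CA·C·BA·C·CA
    A ↦ C
    B ↦ BA
    C ↦ CA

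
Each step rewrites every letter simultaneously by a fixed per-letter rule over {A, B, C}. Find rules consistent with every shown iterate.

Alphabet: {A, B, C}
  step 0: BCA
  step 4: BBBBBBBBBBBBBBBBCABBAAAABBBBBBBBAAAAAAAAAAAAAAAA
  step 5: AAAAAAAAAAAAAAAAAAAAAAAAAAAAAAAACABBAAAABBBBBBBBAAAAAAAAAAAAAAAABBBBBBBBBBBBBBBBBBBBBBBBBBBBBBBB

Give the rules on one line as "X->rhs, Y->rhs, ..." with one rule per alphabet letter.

  step 4 ⇒ step 5: BBBBBBBBBBBBBBBBCABBAAAABBBBBBBBAAAAAAAAAAAAAAAA ⇒ AA·AA·AA·AA·AA·AA·AA·AA·AA·AA·AA·AA·AA·AA·AA·AA·CA·BB·AA·AA·BB·BB·BB·BB·AA·AA·AA·AA·AA·AA·AA·AA·BB·BB·BB·BB·BB·BB·BB·BB·BB·BB·BB·BB·BB·BB·BB·BB
    A ↦ BB
    B ↦ AA
    C ↦ CA

A->BB, B->AA, C->CA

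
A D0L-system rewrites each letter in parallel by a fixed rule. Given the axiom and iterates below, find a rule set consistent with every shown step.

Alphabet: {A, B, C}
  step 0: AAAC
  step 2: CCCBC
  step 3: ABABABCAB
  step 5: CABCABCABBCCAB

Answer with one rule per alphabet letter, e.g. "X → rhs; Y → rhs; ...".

A->B, B->C, C->AB

  step 2 ⇒ step 3: CCCBC ⇒ AB·AB·AB·C·AB
    B ↦ C
    C ↦ AB
    A ↦ B  (constrained at step 0)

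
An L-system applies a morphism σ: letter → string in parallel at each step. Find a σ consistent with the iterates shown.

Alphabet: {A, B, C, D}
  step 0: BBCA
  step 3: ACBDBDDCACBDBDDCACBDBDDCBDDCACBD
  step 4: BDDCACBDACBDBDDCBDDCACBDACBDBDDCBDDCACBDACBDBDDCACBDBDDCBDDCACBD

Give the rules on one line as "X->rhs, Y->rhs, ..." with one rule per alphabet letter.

A->BD, B->AC, C->DC, D->BD

  step 3 ⇒ step 4: ACBDBDDCACBDBDDCACBDBDDCBDDCACBD ⇒ BD·DC·AC·BD·AC·BD·BD·DC·BD·DC·AC·BD·AC·BD·BD·DC·BD·DC·AC·BD·AC·BD·BD·DC·AC·BD·BD·DC·BD·DC·AC·BD
    A ↦ BD
    B ↦ AC
    C ↦ DC
    D ↦ BD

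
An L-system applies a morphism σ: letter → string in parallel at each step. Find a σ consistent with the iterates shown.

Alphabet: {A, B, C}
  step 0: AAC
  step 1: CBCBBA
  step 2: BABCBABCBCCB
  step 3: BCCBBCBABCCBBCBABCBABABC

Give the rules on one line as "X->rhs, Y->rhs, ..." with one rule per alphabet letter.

A->CB, B->BC, C->BA

  step 2 ⇒ step 3: BABCBABCBCCB ⇒ BC·CB·BC·BA·BC·CB·BC·BA·BC·BA·BA·BC
    A ↦ CB
    B ↦ BC
    C ↦ BA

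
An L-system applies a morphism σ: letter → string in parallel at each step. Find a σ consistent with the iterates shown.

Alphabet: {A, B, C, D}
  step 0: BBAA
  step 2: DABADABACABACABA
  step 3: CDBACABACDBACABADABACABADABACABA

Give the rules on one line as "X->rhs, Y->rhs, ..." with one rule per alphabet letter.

  step 2 ⇒ step 3: DABADABACABACABA ⇒ CD·BA·CA·BA·CD·BA·CA·BA·DA·BA·CA·BA·DA·BA·CA·BA
    A ↦ BA
    B ↦ CA
    C ↦ DA
    D ↦ CD

A->BA, B->CA, C->DA, D->CD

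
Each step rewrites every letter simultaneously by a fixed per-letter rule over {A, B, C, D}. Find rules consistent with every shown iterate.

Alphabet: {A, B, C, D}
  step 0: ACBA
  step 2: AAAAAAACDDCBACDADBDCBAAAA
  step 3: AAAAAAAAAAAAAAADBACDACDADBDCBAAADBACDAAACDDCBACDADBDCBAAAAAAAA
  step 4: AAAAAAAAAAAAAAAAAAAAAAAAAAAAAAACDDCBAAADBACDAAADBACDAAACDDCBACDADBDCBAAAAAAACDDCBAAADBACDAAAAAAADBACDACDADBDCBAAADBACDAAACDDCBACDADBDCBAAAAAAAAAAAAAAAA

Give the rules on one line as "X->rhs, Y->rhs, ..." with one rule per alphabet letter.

  step 3 ⇒ step 4: AAAAAAAAAAAAAAADBACDACDADBDCBAAADBACDAAACDDCBACDADBDCBAAAAAAAA ⇒ AA·AA·AA·AA·AA·AA·AA·AA·AA·AA·AA·AA·AA·AA·AA·ACD·DCB·AA·ADB·ACD·AA·ADB·ACD·AA·ACD·DCB·ACD·ADB·DCB·AA·AA·AA·ACD·DCB·AA·ADB·ACD·AA·AA·AA·ADB·ACD·ACD·ADB·DCB·AA·ADB·ACD·AA·ACD·DCB·ACD·ADB·DCB·AA·AA·AA·AA·AA·AA·AA·AA
    A ↦ AA
    B ↦ DCB
    C ↦ ADB
    D ↦ ACD

A->AA, B->DCB, C->ADB, D->ACD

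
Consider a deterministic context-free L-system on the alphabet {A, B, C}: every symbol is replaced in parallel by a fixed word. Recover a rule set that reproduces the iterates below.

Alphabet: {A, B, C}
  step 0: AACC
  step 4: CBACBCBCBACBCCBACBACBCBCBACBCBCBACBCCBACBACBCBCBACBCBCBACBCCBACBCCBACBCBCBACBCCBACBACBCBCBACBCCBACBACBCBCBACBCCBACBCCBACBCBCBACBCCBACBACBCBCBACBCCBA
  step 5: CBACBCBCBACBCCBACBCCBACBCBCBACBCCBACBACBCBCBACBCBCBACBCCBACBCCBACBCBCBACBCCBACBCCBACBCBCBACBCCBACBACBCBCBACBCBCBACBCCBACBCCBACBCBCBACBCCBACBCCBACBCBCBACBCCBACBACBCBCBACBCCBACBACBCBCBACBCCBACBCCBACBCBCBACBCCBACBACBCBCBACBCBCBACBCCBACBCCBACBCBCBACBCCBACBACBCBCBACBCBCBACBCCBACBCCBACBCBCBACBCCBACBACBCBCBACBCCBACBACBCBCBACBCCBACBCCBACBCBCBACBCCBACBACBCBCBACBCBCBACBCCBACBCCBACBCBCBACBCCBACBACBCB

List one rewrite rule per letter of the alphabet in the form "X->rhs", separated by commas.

A->B, B->CBC, C->CBA

  step 4 ⇒ step 5: CBACBCBCBACBCCBACBACBCBCBACBCBCBACBCCBACBACBCBCBACBCBCBACBCCBACBCCBACBCBCBACBCCBACBACBCBCBACBCCBACBACBCBCBACBCCBACBCCBACBCBCBACBCCBACBACBCBCBACBCCBA ⇒ CBA·CBC·B·CBA·CBC·CBA·CBC·CBA·CBC·B·CBA·CBC·CBA·CBA·CBC·B·CBA·CBC·B·CBA·CBC·CBA·CBC·CBA·CBC·B·CBA·CBC·CBA·CBC·CBA·CBC·B·CBA·CBC·CBA·CBA·CBC·B·CBA·CBC·B·CBA·CBC·CBA·CBC·CBA·CBC·B·CBA·CBC·CBA·CBC·CBA·CBC·B·CBA·CBC·CBA·CBA·CBC·B·CBA·CBC·CBA·CBA·CBC·B·CBA·CBC·CBA·CBC·CBA·CBC·B·CBA·CBC·CBA·CBA·CBC·B·CBA·CBC·B·CBA·CBC·CBA·CBC·CBA·CBC·B·CBA·CBC·CBA·CBA·CBC·B·CBA·CBC·B·CBA·CBC·CBA·CBC·CBA·CBC·B·CBA·CBC·CBA·CBA·CBC·B·CBA·CBC·CBA·CBA·CBC·B·CBA·CBC·CBA·CBC·CBA·CBC·B·CBA·CBC·CBA·CBA·CBC·B·CBA·CBC·B·CBA·CBC·CBA·CBC·CBA·CBC·B·CBA·CBC·CBA·CBA·CBC·B
    A ↦ B
    B ↦ CBC
    C ↦ CBA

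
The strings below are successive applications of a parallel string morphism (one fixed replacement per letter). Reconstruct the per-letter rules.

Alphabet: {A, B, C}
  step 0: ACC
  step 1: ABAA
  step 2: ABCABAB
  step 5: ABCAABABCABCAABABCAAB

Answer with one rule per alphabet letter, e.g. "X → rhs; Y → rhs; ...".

A->AB, B->C, C->A

  step 1 ⇒ step 2: ABAA ⇒ AB·C·AB·AB
    A ↦ AB
    B ↦ C
  step 0 ⇒ step 1: ACC ⇒ AB·A·A
    C ↦ A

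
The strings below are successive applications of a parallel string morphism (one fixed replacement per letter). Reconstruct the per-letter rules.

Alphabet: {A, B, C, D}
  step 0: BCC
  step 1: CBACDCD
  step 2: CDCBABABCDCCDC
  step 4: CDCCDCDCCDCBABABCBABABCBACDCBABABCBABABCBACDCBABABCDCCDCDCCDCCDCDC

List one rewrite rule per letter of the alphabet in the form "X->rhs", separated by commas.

A->BAB, B->CBA, C->CD, D->C

  step 1 ⇒ step 2: CBACDCD ⇒ CD·CBA·BAB·CD·C·CD·C
    A ↦ BAB
    B ↦ CBA
    C ↦ CD
    D ↦ C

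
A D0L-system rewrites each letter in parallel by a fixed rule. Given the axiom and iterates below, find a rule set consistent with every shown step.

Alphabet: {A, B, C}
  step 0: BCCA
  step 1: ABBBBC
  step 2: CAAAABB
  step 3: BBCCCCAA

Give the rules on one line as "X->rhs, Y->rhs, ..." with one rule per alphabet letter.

  step 2 ⇒ step 3: CAAAABB ⇒ BB·C·C·C·C·A·A
    A ↦ C
    B ↦ A
    C ↦ BB

A->C, B->A, C->BB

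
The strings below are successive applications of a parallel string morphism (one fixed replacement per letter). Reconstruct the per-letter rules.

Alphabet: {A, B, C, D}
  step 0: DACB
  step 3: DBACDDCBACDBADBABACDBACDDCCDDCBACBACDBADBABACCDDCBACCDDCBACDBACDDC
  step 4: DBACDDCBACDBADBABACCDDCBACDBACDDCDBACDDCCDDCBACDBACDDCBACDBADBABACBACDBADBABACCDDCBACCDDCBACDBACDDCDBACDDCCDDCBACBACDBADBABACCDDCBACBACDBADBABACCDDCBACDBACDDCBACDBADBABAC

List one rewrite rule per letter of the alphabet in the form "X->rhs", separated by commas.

  step 3 ⇒ step 4: DBACDDCBACDBADBABACDBACDDCCDDCBACBACDBADBABACCDDCBACCDDCBACDBACDDC ⇒ DBA·CD·DC·BAC·DBA·DBA·BAC·CD·DC·BAC·DBA·CD·DC·DBA·CD·DC·CD·DC·BAC·DBA·CD·DC·BAC·DBA·DBA·BAC·BAC·DBA·DBA·BAC·CD·DC·BAC·CD·DC·BAC·DBA·CD·DC·DBA·CD·DC·CD·DC·BAC·BAC·DBA·DBA·BAC·CD·DC·BAC·BAC·DBA·DBA·BAC·CD·DC·BAC·DBA·CD·DC·BAC·DBA·DBA·BAC
    A ↦ DC
    B ↦ CD
    C ↦ BAC
    D ↦ DBA

A->DC, B->CD, C->BAC, D->DBA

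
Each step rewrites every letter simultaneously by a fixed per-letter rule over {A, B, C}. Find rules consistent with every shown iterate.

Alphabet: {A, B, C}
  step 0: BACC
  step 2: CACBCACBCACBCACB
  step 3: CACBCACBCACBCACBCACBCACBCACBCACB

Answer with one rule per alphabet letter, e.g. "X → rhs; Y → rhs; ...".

  step 2 ⇒ step 3: CACBCACBCACBCACB ⇒ CA·CB·CA·CB·CA·CB·CA·CB·CA·CB·CA·CB·CA·CB·CA·CB
    A ↦ CB
    B ↦ CB
    C ↦ CA

A->CB, B->CB, C->CA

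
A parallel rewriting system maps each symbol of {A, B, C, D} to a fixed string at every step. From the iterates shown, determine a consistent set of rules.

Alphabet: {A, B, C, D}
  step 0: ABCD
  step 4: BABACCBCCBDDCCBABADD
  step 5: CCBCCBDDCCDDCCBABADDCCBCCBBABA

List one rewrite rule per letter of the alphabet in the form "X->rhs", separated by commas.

A->B, B->CC, C->D, D->BA

  step 4 ⇒ step 5: BABACCBCCBDDCCBABADD ⇒ CC·B·CC·B·D·D·CC·D·D·CC·BA·BA·D·D·CC·B·CC·B·BA·BA
    A ↦ B
    B ↦ CC
    C ↦ D
    D ↦ BA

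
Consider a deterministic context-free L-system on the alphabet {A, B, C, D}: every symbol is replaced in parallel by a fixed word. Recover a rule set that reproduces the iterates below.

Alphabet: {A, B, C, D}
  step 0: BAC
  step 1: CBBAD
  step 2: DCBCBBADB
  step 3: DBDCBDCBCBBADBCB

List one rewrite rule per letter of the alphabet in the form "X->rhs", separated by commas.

  step 2 ⇒ step 3: DCBCBBADB ⇒ DB·D·CB·D·CB·CB·BA·DB·CB
    A ↦ BA
    B ↦ CB
    C ↦ D
    D ↦ DB

A->BA, B->CB, C->D, D->DB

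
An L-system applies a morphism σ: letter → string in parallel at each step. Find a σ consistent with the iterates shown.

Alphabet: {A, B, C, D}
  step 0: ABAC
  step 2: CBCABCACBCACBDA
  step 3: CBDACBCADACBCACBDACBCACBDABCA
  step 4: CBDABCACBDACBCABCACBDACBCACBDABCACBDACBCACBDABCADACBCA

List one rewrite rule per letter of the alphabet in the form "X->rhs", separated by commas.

  step 3 ⇒ step 4: CBDACBCADACBCACBDACBCACBDABCA ⇒ CB·DA·B·CA·CB·DA·CB·CA·B·CA·CB·DA·CB·CA·CB·DA·B·CA·CB·DA·CB·CA·CB·DA·B·CA·DA·CB·CA
    A ↦ CA
    B ↦ DA
    C ↦ CB
    D ↦ B

A->CA, B->DA, C->CB, D->B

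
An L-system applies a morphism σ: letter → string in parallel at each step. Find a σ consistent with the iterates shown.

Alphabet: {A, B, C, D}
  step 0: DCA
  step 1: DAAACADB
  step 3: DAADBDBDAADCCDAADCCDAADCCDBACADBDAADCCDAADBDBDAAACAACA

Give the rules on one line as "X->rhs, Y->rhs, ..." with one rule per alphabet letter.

  step 0 ⇒ step 1: DCA ⇒ DAA·ACA·DB
    A ↦ DB
    C ↦ ACA
    D ↦ DAA
    B ↦ DCC  (constrained at step 1)

A->DB, B->DCC, C->ACA, D->DAA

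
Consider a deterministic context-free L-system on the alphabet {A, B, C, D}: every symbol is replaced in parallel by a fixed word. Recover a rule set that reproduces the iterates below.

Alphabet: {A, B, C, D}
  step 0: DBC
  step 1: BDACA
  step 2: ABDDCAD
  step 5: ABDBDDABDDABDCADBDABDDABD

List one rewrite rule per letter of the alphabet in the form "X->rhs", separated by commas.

  step 1 ⇒ step 2: BDACA ⇒ A·BD·D·CA·D
    A ↦ D
    B ↦ A
    C ↦ CA
    D ↦ BD

A->D, B->A, C->CA, D->BD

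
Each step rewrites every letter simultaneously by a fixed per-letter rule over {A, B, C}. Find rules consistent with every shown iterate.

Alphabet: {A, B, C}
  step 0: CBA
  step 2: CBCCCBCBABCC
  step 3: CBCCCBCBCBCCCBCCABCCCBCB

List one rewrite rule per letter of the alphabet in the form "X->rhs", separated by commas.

A->AB, B->CC, C->CB

  step 2 ⇒ step 3: CBCCCBCBABCC ⇒ CB·CC·CB·CB·CB·CC·CB·CC·AB·CC·CB·CB
    A ↦ AB
    B ↦ CC
    C ↦ CB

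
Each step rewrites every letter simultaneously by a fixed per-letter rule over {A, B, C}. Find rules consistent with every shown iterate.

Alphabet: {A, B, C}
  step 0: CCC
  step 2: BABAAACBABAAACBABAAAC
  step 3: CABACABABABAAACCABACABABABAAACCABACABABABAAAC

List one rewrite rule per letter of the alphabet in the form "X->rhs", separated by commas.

  step 2 ⇒ step 3: BABAAACBABAAACBABAAAC ⇒ CA·BA·CA·BA·BA·BA·AAC·CA·BA·CA·BA·BA·BA·AAC·CA·BA·CA·BA·BA·BA·AAC
    A ↦ BA
    B ↦ CA
    C ↦ AAC

A->BA, B->CA, C->AAC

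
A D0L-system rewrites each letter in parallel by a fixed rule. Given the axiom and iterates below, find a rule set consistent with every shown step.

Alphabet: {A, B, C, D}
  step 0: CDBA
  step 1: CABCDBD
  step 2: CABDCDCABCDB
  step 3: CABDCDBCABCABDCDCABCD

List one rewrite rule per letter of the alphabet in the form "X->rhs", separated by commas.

A->BD, B->CD, C->CA, D->B

  step 2 ⇒ step 3: CABDCDCABCDB ⇒ CA·BD·CD·B·CA·B·CA·BD·CD·CA·B·CD
    A ↦ BD
    B ↦ CD
    C ↦ CA
    D ↦ B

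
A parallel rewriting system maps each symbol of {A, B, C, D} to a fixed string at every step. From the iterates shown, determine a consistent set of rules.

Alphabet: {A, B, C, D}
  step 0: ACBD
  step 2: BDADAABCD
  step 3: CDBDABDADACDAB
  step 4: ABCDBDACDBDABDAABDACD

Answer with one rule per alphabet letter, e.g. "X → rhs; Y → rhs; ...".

A->DA, B->CD, C->A, D->B

  step 3 ⇒ step 4: CDBDABDADACDAB ⇒ A·B·CD·B·DA·CD·B·DA·B·DA·A·B·DA·CD
    A ↦ DA
    B ↦ CD
    C ↦ A
    D ↦ B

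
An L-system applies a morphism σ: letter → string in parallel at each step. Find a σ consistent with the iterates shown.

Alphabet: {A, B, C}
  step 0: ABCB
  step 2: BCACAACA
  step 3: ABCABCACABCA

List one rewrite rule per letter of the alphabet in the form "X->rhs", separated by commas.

A->CA, B->A, C->B

  step 2 ⇒ step 3: BCACAACA ⇒ A·B·CA·B·CA·CA·B·CA
    A ↦ CA
    B ↦ A
    C ↦ B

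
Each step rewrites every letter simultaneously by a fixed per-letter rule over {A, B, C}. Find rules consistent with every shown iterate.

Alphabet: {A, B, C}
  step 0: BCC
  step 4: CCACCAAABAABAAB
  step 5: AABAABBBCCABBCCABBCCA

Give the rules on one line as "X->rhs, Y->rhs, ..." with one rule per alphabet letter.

A->B, B->CCA, C->A

  step 4 ⇒ step 5: CCACCAAABAABAAB ⇒ A·A·B·A·A·B·B·B·CCA·B·B·CCA·B·B·CCA
    A ↦ B
    B ↦ CCA
    C ↦ A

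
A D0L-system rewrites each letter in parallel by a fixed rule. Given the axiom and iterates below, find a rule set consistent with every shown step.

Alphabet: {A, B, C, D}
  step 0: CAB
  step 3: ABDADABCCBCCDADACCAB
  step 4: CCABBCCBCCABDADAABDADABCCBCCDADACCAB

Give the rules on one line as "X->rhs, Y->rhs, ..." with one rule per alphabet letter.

  step 3 ⇒ step 4: ABDADABCCBCCDADACCAB ⇒ CC·AB·B·CC·B·CC·AB·DA·DA·AB·DA·DA·B·CC·B·CC·DA·DA·CC·AB
    A ↦ CC
    B ↦ AB
    C ↦ DA
    D ↦ B

A->CC, B->AB, C->DA, D->B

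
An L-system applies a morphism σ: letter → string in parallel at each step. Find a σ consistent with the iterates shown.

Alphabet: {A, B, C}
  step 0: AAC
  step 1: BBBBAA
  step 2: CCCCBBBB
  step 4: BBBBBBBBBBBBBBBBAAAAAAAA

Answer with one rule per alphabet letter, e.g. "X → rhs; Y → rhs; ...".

  step 1 ⇒ step 2: BBBBAA ⇒ C·C·C·C·BB·BB
    A ↦ BB
    B ↦ C
  step 0 ⇒ step 1: AAC ⇒ BB·BB·AA
    C ↦ AA

A->BB, B->C, C->AA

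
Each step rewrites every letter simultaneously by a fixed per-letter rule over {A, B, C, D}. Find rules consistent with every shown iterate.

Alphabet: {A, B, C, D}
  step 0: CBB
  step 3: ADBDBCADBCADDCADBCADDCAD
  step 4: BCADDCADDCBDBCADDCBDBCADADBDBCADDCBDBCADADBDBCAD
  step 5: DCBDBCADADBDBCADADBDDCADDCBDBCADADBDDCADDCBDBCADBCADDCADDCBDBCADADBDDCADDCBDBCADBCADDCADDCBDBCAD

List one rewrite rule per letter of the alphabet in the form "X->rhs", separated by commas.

A->BC, B->DC, C->BD, D->AD

  step 4 ⇒ step 5: BCADDCADDCBDBCADDCBDBCADADBDBCADDCBDBCADADBDBCAD ⇒ DC·BD·BC·AD·AD·BD·BC·AD·AD·BD·DC·AD·DC·BD·BC·AD·AD·BD·DC·AD·DC·BD·BC·AD·BC·AD·DC·AD·DC·BD·BC·AD·AD·BD·DC·AD·DC·BD·BC·AD·BC·AD·DC·AD·DC·BD·BC·AD
    A ↦ BC
    B ↦ DC
    C ↦ BD
    D ↦ AD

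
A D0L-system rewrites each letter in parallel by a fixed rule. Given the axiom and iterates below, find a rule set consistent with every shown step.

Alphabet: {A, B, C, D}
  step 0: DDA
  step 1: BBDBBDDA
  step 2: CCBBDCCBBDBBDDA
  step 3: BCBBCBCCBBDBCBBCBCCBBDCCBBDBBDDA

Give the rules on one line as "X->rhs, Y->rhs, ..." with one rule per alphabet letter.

  step 2 ⇒ step 3: CCBBDCCBBDBBDDA ⇒ BCB·BCB·C·C·BBD·BCB·BCB·C·C·BBD·C·C·BBD·BBD·DA
    A ↦ DA
    B ↦ C
    C ↦ BCB
    D ↦ BBD

A->DA, B->C, C->BCB, D->BBD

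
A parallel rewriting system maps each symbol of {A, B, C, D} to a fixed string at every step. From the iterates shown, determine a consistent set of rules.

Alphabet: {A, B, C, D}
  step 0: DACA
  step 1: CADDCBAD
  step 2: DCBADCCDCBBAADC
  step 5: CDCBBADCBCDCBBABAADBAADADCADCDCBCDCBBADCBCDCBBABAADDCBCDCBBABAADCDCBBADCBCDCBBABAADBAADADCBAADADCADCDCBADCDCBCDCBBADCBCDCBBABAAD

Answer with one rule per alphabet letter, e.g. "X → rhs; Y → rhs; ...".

A->AD, B->BA, C->DCB, D->C

  step 1 ⇒ step 2: CADDCBAD ⇒ DCB·AD·C·C·DCB·BA·AD·C
    A ↦ AD
    B ↦ BA
    C ↦ DCB
    D ↦ C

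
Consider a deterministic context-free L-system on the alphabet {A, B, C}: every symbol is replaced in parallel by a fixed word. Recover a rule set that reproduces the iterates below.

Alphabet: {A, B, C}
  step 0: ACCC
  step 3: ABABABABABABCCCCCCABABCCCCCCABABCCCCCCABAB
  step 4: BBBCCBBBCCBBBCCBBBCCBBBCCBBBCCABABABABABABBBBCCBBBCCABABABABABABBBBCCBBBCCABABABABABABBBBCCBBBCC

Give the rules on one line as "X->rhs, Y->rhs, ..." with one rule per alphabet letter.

  step 3 ⇒ step 4: ABABABABABABCCCCCCABABCCCCCCABABCCCCCCABAB ⇒ BBB·CC·BBB·CC·BBB·CC·BBB·CC·BBB·CC·BBB·CC·AB·AB·AB·AB·AB·AB·BBB·CC·BBB·CC·AB·AB·AB·AB·AB·AB·BBB·CC·BBB·CC·AB·AB·AB·AB·AB·AB·BBB·CC·BBB·CC
    A ↦ BBB
    B ↦ CC
    C ↦ AB

A->BBB, B->CC, C->AB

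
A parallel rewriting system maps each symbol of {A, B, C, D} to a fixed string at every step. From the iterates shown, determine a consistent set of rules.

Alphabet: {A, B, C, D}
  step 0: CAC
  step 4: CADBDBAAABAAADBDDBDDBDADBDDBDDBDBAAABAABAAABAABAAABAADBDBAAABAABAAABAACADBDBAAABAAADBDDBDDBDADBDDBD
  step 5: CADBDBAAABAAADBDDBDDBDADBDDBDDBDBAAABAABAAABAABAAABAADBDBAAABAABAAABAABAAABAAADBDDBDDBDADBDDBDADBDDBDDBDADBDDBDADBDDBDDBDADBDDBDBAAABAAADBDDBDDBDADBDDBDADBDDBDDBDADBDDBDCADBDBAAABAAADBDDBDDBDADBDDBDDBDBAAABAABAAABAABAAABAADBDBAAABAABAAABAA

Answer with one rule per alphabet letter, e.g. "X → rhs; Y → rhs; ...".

  step 4 ⇒ step 5: CADBDBAAABAAADBDDBDDBDADBDDBDDBDBAAABAABAAABAABAAABAADBDBAAABAABAAABAACADBDBAAABAAADBDDBDDBDADBDDBD ⇒ CA·DBD·BAA·A·BAA·A·DBD·DBD·DBD·A·DBD·DBD·DBD·BAA·A·BAA·BAA·A·BAA·BAA·A·BAA·DBD·BAA·A·BAA·BAA·A·BAA·BAA·A·BAA·A·DBD·DBD·DBD·A·DBD·DBD·A·DBD·DBD·DBD·A·DBD·DBD·A·DBD·DBD·DBD·A·DBD·DBD·BAA·A·BAA·A·DBD·DBD·DBD·A·DBD·DBD·A·DBD·DBD·DBD·A·DBD·DBD·CA·DBD·BAA·A·BAA·A·DBD·DBD·DBD·A·DBD·DBD·DBD·BAA·A·BAA·BAA·A·BAA·BAA·A·BAA·DBD·BAA·A·BAA·BAA·A·BAA
    A ↦ DBD
    B ↦ A
    C ↦ CA
    D ↦ BAA

A->DBD, B->A, C->CA, D->BAA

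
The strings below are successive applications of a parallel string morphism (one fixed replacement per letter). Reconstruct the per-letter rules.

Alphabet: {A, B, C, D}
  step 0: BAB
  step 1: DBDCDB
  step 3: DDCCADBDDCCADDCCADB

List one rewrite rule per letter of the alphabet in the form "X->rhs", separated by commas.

A->DC, B->DB, C->D, D->CA

  step 0 ⇒ step 1: BAB ⇒ DB·DC·DB
    A ↦ DC
    B ↦ DB
    C ↦ D  (constrained at step 1)
    D ↦ CA  (constrained at step 1)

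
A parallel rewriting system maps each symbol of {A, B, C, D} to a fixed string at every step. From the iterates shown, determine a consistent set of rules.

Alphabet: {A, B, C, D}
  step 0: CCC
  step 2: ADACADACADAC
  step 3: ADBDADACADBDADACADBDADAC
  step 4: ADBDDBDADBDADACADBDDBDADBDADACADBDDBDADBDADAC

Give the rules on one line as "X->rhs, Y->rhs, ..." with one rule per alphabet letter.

A->AD, B->D, C->AC, D->BD

  step 3 ⇒ step 4: ADBDADACADBDADACADBDADAC ⇒ AD·BD·D·BD·AD·BD·AD·AC·AD·BD·D·BD·AD·BD·AD·AC·AD·BD·D·BD·AD·BD·AD·AC
    A ↦ AD
    B ↦ D
    C ↦ AC
    D ↦ BD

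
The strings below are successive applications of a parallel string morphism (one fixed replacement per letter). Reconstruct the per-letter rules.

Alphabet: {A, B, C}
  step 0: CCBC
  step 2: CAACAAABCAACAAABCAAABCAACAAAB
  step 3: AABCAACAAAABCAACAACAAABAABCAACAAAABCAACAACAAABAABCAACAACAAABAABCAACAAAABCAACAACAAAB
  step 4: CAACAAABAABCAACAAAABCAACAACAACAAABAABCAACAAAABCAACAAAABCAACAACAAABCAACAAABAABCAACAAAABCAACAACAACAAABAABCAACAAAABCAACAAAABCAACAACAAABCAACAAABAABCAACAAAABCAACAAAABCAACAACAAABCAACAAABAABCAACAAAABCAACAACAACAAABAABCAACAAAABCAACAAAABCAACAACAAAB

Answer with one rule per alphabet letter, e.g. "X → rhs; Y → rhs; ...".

A->CAA, B->AB, C->AAB

  step 3 ⇒ step 4: AABCAACAAAABCAACAACAAABAABCAACAAAABCAACAACAAABAABCAACAACAAABAABCAACAAAABCAACAACAAAB ⇒ CAA·CAA·AB·AAB·CAA·CAA·AAB·CAA·CAA·CAA·CAA·AB·AAB·CAA·CAA·AAB·CAA·CAA·AAB·CAA·CAA·CAA·AB·CAA·CAA·AB·AAB·CAA·CAA·AAB·CAA·CAA·CAA·CAA·AB·AAB·CAA·CAA·AAB·CAA·CAA·AAB·CAA·CAA·CAA·AB·CAA·CAA·AB·AAB·CAA·CAA·AAB·CAA·CAA·AAB·CAA·CAA·CAA·AB·CAA·CAA·AB·AAB·CAA·CAA·AAB·CAA·CAA·CAA·CAA·AB·AAB·CAA·CAA·AAB·CAA·CAA·AAB·CAA·CAA·CAA·AB
    A ↦ CAA
    B ↦ AB
    C ↦ AAB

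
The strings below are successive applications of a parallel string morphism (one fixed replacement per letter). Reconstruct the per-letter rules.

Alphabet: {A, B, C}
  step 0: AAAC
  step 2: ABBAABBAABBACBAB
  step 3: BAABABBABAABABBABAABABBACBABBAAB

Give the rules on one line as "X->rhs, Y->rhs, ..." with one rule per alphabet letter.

  step 2 ⇒ step 3: ABBAABBAABBACBAB ⇒ BA·AB·AB·BA·BA·AB·AB·BA·BA·AB·AB·BA·CB·AB·BA·AB
    A ↦ BA
    B ↦ AB
    C ↦ CB

A->BA, B->AB, C->CB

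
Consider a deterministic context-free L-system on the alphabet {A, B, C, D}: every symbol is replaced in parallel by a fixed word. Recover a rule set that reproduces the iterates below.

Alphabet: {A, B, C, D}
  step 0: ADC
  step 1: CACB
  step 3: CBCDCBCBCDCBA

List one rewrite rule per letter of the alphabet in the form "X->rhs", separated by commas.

  step 0 ⇒ step 1: ADC ⇒ C·A·CB
    A ↦ C
    C ↦ CB
    D ↦ A
    B ↦ CD  (constrained at step 1)

A->C, B->CD, C->CB, D->A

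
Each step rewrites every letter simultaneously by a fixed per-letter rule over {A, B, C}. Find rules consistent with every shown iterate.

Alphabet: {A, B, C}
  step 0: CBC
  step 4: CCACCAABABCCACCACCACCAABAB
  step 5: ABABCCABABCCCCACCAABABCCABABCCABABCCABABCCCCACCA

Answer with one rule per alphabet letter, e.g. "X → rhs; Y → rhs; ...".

A->CC, B->A, C->AB

  step 4 ⇒ step 5: CCACCAABABCCACCACCACCAABAB ⇒ AB·AB·CC·AB·AB·CC·CC·A·CC·A·AB·AB·CC·AB·AB·CC·AB·AB·CC·AB·AB·CC·CC·A·CC·A
    A ↦ CC
    B ↦ A
    C ↦ AB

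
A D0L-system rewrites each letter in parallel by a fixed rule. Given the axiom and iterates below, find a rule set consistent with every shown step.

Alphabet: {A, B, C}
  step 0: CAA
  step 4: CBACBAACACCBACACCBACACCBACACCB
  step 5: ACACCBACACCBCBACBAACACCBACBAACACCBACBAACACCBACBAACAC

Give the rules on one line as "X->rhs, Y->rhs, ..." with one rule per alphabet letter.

A->CB, B->CAC, C->A

  step 4 ⇒ step 5: CBACBAACACCBACACCBACACCBACACCB ⇒ A·CAC·CB·A·CAC·CB·CB·A·CB·A·A·CAC·CB·A·CB·A·A·CAC·CB·A·CB·A·A·CAC·CB·A·CB·A·A·CAC
    A ↦ CB
    B ↦ CAC
    C ↦ A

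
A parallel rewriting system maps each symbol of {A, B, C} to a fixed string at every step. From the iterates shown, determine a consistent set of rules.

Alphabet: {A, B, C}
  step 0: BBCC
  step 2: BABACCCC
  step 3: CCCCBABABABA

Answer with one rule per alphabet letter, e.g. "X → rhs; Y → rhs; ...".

  step 2 ⇒ step 3: BABACCCC ⇒ C·C·C·C·BA·BA·BA·BA
    A ↦ C
    B ↦ C
    C ↦ BA

A->C, B->C, C->BA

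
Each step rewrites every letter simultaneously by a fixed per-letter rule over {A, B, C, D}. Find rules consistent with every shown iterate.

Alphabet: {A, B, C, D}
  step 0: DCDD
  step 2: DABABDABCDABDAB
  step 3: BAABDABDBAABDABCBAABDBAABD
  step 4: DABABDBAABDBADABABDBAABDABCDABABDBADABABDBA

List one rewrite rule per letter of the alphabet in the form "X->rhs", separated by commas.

A->AB, B->D, C->ABC, D->BA

  step 3 ⇒ step 4: BAABDABDBAABDABCBAABDBAABD ⇒ D·AB·AB·D·BA·AB·D·BA·D·AB·AB·D·BA·AB·D·ABC·D·AB·AB·D·BA·D·AB·AB·D·BA
    A ↦ AB
    B ↦ D
    C ↦ ABC
    D ↦ BA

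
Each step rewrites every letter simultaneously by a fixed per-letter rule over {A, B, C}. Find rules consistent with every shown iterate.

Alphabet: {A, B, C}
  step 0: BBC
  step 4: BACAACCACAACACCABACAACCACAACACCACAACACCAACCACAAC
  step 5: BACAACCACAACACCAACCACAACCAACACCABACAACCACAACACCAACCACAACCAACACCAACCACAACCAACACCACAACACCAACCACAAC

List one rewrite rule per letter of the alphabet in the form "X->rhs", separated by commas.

  step 4 ⇒ step 5: BACAACCACAACACCABACAACCACAACACCACAACACCAACCACAAC ⇒ BA·CA·AC·CA·CA·AC·AC·CA·AC·CA·CA·AC·CA·AC·AC·CA·BA·CA·AC·CA·CA·AC·AC·CA·AC·CA·CA·AC·CA·AC·AC·CA·AC·CA·CA·AC·CA·AC·AC·CA·CA·AC·AC·CA·AC·CA·CA·AC
    A ↦ CA
    B ↦ BA
    C ↦ AC

A->CA, B->BA, C->AC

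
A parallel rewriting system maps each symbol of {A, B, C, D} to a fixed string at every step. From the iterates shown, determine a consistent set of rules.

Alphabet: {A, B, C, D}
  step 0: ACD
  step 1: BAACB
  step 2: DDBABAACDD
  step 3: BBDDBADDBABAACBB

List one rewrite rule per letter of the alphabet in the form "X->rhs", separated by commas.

A->BA, B->DD, C->AC, D->B

  step 2 ⇒ step 3: DDBABAACDD ⇒ B·B·DD·BA·DD·BA·BA·AC·B·B
    A ↦ BA
    B ↦ DD
    C ↦ AC
    D ↦ B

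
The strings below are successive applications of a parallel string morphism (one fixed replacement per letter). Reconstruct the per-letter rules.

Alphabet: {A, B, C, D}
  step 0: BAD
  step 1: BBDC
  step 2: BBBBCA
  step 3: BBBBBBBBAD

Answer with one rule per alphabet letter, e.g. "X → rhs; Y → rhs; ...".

A->D, B->BB, C->A, D->C

  step 2 ⇒ step 3: BBBBCA ⇒ BB·BB·BB·BB·A·D
    A ↦ D
    B ↦ BB
    C ↦ A
  step 0 ⇒ step 1: BAD ⇒ BB·D·C
    D ↦ C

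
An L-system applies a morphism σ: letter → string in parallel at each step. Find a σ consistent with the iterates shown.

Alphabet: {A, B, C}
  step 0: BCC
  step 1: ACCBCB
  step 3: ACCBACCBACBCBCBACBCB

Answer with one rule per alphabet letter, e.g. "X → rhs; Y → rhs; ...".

  step 0 ⇒ step 1: BCC ⇒ AC·CB·CB
    B ↦ AC
    C ↦ CB
    A ↦ B  (constrained at step 1)

A->B, B->AC, C->CB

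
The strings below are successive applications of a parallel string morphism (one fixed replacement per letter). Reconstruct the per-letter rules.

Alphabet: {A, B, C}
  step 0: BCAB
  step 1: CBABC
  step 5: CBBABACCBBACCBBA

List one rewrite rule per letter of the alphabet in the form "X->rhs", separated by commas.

  step 0 ⇒ step 1: BCAB ⇒ C·BA·B·C
    A ↦ B
    B ↦ C
    C ↦ BA

A->B, B->C, C->BA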